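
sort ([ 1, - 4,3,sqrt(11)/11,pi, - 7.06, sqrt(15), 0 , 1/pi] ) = [-7.06, - 4,0, sqrt (11 )/11,1/pi, 1,  3,pi , sqrt( 15) ]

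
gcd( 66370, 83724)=2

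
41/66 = 41/66 = 0.62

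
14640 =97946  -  83306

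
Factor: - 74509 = -74509^1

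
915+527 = 1442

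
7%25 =7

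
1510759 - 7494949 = -5984190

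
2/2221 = 2/2221 = 0.00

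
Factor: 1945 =5^1*389^1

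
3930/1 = 3930=3930.00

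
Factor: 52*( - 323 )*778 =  - 13067288 = - 2^3*13^1*17^1*19^1*389^1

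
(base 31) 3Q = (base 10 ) 119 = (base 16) 77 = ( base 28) 47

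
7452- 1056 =6396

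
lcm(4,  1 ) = 4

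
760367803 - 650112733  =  110255070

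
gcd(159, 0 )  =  159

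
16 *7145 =114320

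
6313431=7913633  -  1600202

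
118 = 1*118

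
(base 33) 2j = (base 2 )1010101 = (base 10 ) 85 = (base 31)2n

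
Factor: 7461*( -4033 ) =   -  3^2*37^1*109^1*829^1  =  -30090213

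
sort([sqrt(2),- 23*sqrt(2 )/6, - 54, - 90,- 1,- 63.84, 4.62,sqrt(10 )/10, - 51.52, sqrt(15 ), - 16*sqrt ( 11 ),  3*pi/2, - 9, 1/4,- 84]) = [ -90,-84,  -  63.84 ,- 54, - 16*sqrt ( 11), - 51.52, - 9, - 23*sqrt ( 2 )/6, - 1,1/4 , sqrt(10 ) /10,sqrt(2) , sqrt( 15), 4.62,  3*pi/2]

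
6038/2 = 3019 = 3019.00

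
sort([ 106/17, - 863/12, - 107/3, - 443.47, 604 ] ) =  [ - 443.47, - 863/12, - 107/3, 106/17, 604 ]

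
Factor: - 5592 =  -2^3 * 3^1*233^1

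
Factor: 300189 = 3^1*47^1*2129^1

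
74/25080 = 37/12540 = 0.00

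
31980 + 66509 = 98489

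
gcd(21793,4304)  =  1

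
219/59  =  219/59 = 3.71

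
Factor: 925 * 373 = 5^2 * 37^1 * 373^1 = 345025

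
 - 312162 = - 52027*6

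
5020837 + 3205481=8226318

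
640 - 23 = 617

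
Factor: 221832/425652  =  234/449=2^1*3^2*13^1 * 449^ (-1 ) 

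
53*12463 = 660539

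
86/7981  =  86/7981  =  0.01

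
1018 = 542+476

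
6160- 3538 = 2622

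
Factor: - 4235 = -5^1*7^1 * 11^2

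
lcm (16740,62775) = 251100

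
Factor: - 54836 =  - 2^2*13709^1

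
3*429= 1287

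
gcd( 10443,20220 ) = 3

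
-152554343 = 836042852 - 988597195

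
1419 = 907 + 512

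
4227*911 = 3850797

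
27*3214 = 86778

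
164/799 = 164/799  =  0.21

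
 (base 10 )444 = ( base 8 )674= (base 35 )CO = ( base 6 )2020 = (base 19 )147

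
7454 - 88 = 7366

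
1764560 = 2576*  685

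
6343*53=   336179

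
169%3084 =169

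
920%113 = 16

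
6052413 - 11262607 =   -  5210194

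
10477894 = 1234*8491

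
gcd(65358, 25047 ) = 9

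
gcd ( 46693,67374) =1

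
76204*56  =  4267424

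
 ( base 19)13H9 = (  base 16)2052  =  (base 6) 102150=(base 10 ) 8274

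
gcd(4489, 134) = 67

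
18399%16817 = 1582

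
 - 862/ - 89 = 9 + 61/89 = 9.69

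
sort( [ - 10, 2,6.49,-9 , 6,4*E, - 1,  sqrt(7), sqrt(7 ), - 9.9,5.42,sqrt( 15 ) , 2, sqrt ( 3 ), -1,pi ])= [ - 10,- 9.9, - 9, - 1,  -  1 , sqrt(3 ), 2 , 2,sqrt(7),sqrt( 7), pi,sqrt ( 15),5.42, 6, 6.49, 4*  E] 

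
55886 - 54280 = 1606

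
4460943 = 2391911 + 2069032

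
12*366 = 4392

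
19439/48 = 19439/48 = 404.98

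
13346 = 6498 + 6848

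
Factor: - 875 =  - 5^3*7^1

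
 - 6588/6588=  - 1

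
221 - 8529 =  - 8308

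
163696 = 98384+65312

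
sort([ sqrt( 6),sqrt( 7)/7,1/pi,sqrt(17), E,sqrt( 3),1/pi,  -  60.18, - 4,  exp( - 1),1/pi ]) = [-60.18,  -  4  ,  1/pi,1/pi,1/pi , exp( - 1 ), sqrt(7) /7,sqrt( 3), sqrt(6),E, sqrt( 17) ]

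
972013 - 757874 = 214139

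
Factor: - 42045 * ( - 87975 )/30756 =1232969625/10252 =2^ ( - 2)*3^2*5^3*11^ ( - 1) *17^1 *23^1*233^( - 1 )*2803^1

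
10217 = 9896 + 321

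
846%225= 171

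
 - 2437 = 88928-91365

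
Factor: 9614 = 2^1 *11^1*19^1*23^1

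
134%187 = 134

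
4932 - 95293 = -90361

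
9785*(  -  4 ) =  - 39140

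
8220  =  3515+4705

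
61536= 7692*8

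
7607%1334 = 937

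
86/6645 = 86/6645 = 0.01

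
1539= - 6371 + 7910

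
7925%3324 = 1277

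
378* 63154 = 23872212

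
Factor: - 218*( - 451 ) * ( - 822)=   -  80817396 = - 2^2*3^1 * 11^1 * 41^1*109^1 * 137^1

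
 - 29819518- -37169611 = 7350093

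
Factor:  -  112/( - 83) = 2^4 * 7^1*83^( - 1 )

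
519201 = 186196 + 333005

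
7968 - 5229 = 2739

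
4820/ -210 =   -  482/21 = - 22.95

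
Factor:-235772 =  - 2^2*58943^1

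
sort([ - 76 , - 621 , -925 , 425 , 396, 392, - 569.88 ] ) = [ - 925, - 621, - 569.88, - 76, 392, 396, 425] 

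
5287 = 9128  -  3841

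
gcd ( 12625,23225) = 25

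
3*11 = 33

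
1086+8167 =9253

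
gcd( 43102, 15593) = 1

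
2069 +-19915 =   -  17846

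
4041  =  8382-4341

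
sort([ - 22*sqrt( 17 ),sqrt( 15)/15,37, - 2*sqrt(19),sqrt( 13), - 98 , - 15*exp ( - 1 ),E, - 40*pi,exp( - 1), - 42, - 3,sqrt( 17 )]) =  [ - 40*pi, - 98, - 22*sqrt ( 17),  -  42,-2*sqrt( 19 ), - 15*exp( - 1 ) ,-3,sqrt( 15) /15 , exp( - 1),E,sqrt( 13),sqrt( 17),37 ] 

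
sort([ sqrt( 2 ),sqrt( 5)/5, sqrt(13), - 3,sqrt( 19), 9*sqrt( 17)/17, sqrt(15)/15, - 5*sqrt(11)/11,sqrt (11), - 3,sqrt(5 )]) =[ - 3, - 3, - 5*sqrt( 11 ) /11, sqrt( 15)/15,sqrt (5) /5,sqrt ( 2),  9*sqrt ( 17 )/17,sqrt(5 ),sqrt ( 11 ), sqrt( 13),sqrt(19 )]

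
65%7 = 2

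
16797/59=16797/59 = 284.69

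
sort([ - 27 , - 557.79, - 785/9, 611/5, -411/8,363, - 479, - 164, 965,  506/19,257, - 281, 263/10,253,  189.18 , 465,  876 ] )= [ - 557.79 , - 479,-281, - 164, - 785/9,-411/8, - 27 , 263/10,506/19, 611/5,189.18,253,257, 363,465, 876,  965] 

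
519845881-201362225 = 318483656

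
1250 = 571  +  679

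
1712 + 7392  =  9104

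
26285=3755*7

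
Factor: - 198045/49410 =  - 489/122 = -2^( - 1)*3^1*61^(-1)*163^1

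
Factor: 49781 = 67^1*743^1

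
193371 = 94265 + 99106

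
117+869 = 986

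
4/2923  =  4/2923= 0.00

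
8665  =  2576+6089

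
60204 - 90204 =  - 30000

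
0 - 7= - 7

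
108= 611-503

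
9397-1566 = 7831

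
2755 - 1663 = 1092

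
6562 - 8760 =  - 2198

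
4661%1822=1017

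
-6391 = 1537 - 7928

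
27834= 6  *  4639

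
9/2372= 9/2372 = 0.00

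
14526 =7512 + 7014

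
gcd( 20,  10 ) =10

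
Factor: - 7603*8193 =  - 3^1*2731^1*7603^1 =- 62291379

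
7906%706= 140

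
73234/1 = 73234 =73234.00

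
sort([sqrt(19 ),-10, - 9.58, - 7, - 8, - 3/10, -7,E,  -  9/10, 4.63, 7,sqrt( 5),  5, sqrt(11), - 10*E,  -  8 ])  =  [ - 10*E,-10,-9.58, - 8, - 8,-7, - 7, - 9/10, - 3/10, sqrt( 5),E,sqrt( 11), sqrt(19 ),4.63,  5,7]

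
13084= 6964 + 6120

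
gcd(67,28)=1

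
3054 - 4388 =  - 1334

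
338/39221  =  26/3017 = 0.01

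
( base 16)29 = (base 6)105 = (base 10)41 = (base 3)1112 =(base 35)16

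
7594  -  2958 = 4636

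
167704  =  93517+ 74187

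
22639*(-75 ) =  - 1697925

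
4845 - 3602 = 1243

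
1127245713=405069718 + 722175995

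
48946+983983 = 1032929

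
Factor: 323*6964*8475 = 19063427700 = 2^2*3^1*5^2*17^1* 19^1 *113^1*1741^1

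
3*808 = 2424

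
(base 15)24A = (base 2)1000001000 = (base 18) 1AG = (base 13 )310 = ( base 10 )520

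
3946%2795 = 1151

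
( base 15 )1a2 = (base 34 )B3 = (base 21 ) HK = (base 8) 571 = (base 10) 377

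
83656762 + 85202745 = 168859507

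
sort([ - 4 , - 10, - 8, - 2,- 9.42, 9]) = [ - 10, -9.42, - 8,  -  4, - 2, 9 ]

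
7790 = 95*82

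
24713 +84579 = 109292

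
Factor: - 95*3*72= - 20520 = - 2^3*3^3*5^1* 19^1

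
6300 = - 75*( - 84)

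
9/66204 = 1/7356 = 0.00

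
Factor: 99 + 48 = 3^1*7^2 = 147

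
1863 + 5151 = 7014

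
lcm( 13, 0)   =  0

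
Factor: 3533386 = 2^1 * 71^1 * 149^1*167^1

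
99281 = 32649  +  66632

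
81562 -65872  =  15690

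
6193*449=2780657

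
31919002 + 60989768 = 92908770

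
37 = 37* 1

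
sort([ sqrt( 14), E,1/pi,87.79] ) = [ 1/pi,E  ,  sqrt(14) , 87.79]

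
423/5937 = 141/1979 = 0.07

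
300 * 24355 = 7306500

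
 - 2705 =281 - 2986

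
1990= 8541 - 6551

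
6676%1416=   1012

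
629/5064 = 629/5064 = 0.12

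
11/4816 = 11/4816 = 0.00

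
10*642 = 6420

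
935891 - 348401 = 587490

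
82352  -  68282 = 14070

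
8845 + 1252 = 10097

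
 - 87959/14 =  - 87959/14= -6282.79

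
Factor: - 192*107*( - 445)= 9142080 = 2^6*3^1*5^1*89^1*107^1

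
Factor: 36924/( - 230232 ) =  - 2^(  -  1 )*17^1*53^(-1) =-  17/106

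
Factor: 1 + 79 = 2^4*5^1 = 80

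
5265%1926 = 1413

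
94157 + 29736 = 123893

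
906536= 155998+750538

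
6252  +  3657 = 9909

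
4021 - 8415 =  - 4394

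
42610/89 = 42610/89 = 478.76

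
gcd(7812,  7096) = 4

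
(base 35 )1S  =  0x3f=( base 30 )23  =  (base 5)223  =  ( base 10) 63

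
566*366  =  207156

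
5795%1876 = 167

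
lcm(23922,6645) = 119610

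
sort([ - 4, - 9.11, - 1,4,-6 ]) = [ - 9.11,-6, - 4, - 1, 4]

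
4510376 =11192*403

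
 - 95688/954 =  - 5316/53 = - 100.30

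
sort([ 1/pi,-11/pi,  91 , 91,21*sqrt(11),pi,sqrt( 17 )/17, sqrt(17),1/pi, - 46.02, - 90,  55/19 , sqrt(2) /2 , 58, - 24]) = [-90, - 46.02,-24,-11/pi, sqrt( 17)/17,1/pi, 1/pi,sqrt(2)/2,  55/19,pi,  sqrt(17), 58,21*sqrt( 11), 91,91]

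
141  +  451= 592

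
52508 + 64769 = 117277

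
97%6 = 1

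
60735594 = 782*77667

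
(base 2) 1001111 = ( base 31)2h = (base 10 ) 79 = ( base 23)3A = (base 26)31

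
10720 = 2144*5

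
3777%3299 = 478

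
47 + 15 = 62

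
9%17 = 9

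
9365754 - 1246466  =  8119288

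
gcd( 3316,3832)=4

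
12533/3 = 12533/3 =4177.67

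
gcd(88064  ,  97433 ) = 1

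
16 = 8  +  8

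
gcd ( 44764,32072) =76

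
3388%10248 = 3388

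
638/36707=58/3337 = 0.02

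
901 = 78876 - 77975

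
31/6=5 + 1/6 = 5.17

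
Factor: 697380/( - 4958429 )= - 2^2*3^1 * 5^1*7^( - 1 )* 59^1*  197^1 * 708347^ ( - 1 ) 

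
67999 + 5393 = 73392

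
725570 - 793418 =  - 67848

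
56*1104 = 61824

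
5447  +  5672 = 11119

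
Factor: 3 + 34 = 37^1 = 37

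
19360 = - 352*( - 55)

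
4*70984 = 283936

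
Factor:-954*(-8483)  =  8092782= 2^1 *3^2*17^1 * 53^1*499^1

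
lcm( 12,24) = 24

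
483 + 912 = 1395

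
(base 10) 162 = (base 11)138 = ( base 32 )52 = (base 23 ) 71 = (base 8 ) 242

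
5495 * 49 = 269255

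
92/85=1 + 7/85 = 1.08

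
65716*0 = 0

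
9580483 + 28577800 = 38158283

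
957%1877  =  957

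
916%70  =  6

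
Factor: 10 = 2^1 * 5^1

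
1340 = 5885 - 4545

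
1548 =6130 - 4582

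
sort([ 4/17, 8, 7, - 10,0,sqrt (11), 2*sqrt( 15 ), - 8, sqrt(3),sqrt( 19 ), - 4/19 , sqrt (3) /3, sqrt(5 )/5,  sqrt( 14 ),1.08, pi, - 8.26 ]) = [ - 10, - 8.26 ,  -  8 , - 4/19,0 , 4/17, sqrt(5)/5,sqrt( 3)/3, 1.08,sqrt(3), pi, sqrt( 11 ),sqrt( 14),  sqrt (19), 7, 2*sqrt( 15),8 ]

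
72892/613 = 118 +558/613 = 118.91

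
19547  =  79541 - 59994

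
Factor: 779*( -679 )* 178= - 94151498 =- 2^1*7^1*19^1*41^1*89^1*97^1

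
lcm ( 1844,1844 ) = 1844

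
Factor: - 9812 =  - 2^2 *11^1*223^1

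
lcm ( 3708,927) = 3708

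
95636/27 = 3542 + 2/27  =  3542.07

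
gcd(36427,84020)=1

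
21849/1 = 21849 = 21849.00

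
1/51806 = 1/51806= 0.00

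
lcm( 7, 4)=28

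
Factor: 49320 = 2^3*3^2*5^1*137^1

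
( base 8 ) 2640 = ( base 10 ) 1440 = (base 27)1Q9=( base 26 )23A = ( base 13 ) 86a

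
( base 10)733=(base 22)1B7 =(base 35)KX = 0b1011011101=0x2dd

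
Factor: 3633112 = 2^3*7^1*64877^1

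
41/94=41/94 = 0.44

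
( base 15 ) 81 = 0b1111001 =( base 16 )79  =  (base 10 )121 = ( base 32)3p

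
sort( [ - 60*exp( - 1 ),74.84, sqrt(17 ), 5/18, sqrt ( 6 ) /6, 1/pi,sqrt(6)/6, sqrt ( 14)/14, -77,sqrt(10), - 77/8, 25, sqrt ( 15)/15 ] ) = [ - 77, - 60*exp( - 1), - 77/8,sqrt (15) /15,  sqrt( 14 )/14, 5/18, 1/pi, sqrt( 6 ) /6, sqrt (6 ) /6, sqrt( 10), sqrt ( 17),25, 74.84]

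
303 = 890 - 587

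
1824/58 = 912/29=31.45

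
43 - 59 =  - 16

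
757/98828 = 757/98828 = 0.01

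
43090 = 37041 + 6049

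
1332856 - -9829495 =11162351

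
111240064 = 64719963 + 46520101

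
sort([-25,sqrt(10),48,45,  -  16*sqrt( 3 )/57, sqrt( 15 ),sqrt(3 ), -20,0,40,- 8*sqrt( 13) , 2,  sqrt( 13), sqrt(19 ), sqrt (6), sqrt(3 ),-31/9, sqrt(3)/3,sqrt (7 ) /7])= [ - 8*sqrt( 13 ), - 25, -20,  -  31/9, - 16 *sqrt ( 3) /57,0,sqrt( 7)/7,sqrt( 3 ) /3,sqrt( 3),sqrt (3),2,sqrt(6 ), sqrt(10),sqrt( 13),sqrt( 15 ),sqrt( 19)  ,  40,45, 48 ] 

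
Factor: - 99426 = -2^1* 3^1*73^1*227^1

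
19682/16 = 1230 + 1/8=1230.12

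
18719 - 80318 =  - 61599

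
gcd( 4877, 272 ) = 1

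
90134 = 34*2651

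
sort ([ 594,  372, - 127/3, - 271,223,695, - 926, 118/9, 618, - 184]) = [ - 926 ,-271,-184, - 127/3, 118/9, 223, 372, 594, 618, 695]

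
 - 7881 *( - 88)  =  693528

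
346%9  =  4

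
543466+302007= 845473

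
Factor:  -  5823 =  -3^2*647^1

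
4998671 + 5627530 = 10626201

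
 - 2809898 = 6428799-9238697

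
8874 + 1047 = 9921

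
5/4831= 5/4831 = 0.00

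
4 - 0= 4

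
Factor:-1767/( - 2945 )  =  3/5 = 3^1*5^ ( - 1)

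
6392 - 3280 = 3112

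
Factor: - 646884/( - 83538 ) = 2^1*3^( - 1 ) * 13^( - 1) * 151^1 = 302/39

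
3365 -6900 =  - 3535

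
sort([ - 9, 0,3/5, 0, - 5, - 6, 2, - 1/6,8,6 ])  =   [ - 9, - 6, - 5, - 1/6,0,  0, 3/5, 2, 6, 8]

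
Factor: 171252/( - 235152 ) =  - 67/92 = - 2^( - 2 )*23^( - 1)*67^1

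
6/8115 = 2/2705 = 0.00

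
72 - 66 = 6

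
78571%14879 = 4176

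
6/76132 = 3/38066  =  0.00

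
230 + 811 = 1041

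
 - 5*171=- 855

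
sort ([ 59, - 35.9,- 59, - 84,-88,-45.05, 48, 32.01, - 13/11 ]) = [  -  88, -84, - 59, - 45.05, - 35.9,- 13/11, 32.01, 48,59]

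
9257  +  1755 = 11012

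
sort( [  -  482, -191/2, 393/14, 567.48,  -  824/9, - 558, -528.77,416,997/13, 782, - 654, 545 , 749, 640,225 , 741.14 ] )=[ - 654,-558, -528.77, - 482, - 191/2, - 824/9 , 393/14,997/13,225,416, 545,  567.48,640 , 741.14 , 749 , 782]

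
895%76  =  59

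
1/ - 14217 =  - 1/14217 = -0.00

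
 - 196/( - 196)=1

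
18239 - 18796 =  - 557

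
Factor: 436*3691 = 1609276 = 2^2*109^1*3691^1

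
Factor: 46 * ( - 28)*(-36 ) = 2^5*3^2 * 7^1*23^1 = 46368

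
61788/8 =15447/2=7723.50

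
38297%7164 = 2477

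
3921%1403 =1115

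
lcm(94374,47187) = 94374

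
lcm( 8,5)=40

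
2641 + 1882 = 4523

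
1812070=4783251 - 2971181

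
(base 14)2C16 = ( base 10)7860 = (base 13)3768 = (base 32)7lk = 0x1eb4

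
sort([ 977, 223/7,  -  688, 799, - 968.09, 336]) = [ - 968.09,- 688, 223/7, 336,799,977 ]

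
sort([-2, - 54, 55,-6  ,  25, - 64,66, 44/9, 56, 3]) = [ - 64, - 54, - 6 , - 2, 3,44/9,25,55,  56 , 66 ]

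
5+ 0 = 5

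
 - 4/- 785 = 4/785 = 0.01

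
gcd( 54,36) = 18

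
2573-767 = 1806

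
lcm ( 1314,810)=59130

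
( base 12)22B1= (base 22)805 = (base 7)14206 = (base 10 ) 3877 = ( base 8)7445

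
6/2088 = 1/348 = 0.00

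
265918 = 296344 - 30426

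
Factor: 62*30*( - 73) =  - 2^2* 3^1 * 5^1*31^1*73^1=-135780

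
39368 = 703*56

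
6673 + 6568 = 13241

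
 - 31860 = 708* ( - 45 )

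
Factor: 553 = 7^1 *79^1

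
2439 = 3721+-1282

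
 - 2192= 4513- 6705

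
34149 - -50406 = 84555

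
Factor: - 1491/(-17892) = 1/12 = 2^(-2)*3^(-1)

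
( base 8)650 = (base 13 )268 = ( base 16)1a8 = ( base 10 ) 424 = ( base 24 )hg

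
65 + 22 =87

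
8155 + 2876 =11031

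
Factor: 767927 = 631^1 * 1217^1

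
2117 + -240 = 1877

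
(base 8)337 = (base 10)223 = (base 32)6v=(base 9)267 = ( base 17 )d2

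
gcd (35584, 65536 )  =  256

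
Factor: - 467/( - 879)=3^( - 1 )*293^( - 1)*467^1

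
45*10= 450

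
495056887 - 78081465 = 416975422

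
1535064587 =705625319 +829439268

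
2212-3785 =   -  1573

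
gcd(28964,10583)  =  557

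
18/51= 6/17  =  0.35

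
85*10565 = 898025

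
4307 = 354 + 3953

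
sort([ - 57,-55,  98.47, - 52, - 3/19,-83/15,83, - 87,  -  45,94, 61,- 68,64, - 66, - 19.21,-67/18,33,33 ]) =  [- 87,-68, - 66, - 57,-55,-52,-45,- 19.21,-83/15, - 67/18,- 3/19, 33, 33,61,64, 83, 94, 98.47 ] 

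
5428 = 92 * 59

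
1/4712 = 1/4712=   0.00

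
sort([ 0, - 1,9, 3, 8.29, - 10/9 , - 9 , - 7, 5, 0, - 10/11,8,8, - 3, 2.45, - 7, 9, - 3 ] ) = [-9, - 7, - 7, - 3,  -  3  ,-10/9, - 1, - 10/11, 0, 0, 2.45, 3,5,8, 8, 8.29, 9,9 ]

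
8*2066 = 16528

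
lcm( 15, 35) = 105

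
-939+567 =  - 372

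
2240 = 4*560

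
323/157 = 323/157 = 2.06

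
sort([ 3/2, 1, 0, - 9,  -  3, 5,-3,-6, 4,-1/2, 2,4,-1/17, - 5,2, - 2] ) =[ -9, - 6,- 5,-3,-3, - 2,-1/2, - 1/17, 0,  1  ,  3/2 , 2,2, 4, 4, 5 ]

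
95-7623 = -7528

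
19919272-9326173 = 10593099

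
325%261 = 64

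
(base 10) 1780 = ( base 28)27g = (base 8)3364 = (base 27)2bp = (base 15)7DA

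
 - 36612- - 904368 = 867756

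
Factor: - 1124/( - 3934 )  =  2^1*7^( - 1) = 2/7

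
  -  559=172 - 731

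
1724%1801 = 1724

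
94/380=47/190 = 0.25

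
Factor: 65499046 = 2^1*32749523^1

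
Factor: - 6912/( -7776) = 2^3*3^( - 2)=8/9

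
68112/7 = 9730 + 2/7 = 9730.29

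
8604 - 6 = 8598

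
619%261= 97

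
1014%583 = 431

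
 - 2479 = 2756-5235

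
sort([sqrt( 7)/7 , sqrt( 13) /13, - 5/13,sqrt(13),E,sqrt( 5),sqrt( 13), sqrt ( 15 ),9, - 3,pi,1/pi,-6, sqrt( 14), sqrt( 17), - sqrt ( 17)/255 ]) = [ -6, - 3, - 5/13, - sqrt( 17 )/255, sqrt( 13) /13, 1/pi  ,  sqrt ( 7)/7,sqrt(5), E,pi,sqrt (13),sqrt( 13),sqrt( 14 ) , sqrt( 15),sqrt ( 17), 9]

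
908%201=104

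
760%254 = 252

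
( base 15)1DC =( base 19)13E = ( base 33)D3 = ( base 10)432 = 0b110110000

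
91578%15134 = 774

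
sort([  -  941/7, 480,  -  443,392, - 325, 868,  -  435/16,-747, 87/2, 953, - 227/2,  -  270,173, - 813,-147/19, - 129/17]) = [ - 813, - 747, - 443, - 325,-270,  -  941/7, - 227/2, - 435/16, - 147/19, - 129/17, 87/2 , 173, 392, 480,868,953]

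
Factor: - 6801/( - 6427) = 3^1 * 2267^1*6427^( - 1 )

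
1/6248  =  1/6248 = 0.00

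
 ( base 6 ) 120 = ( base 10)48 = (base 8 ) 60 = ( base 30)1I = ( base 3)1210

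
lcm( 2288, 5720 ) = 11440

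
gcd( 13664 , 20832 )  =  224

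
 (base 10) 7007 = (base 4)1231133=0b1101101011111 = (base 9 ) 10545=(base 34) 623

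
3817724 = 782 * 4882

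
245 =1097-852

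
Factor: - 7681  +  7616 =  - 5^1 * 13^1 = - 65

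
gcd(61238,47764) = 2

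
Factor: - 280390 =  - 2^1*5^1*11^1*2549^1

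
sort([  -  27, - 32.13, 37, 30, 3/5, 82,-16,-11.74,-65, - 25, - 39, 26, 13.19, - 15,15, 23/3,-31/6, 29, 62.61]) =[ - 65, - 39, - 32.13, - 27, -25, - 16,-15, - 11.74 , - 31/6,  3/5,23/3, 13.19,15 , 26, 29,30, 37, 62.61, 82 ] 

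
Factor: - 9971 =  - 13^2 * 59^1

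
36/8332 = 9/2083 = 0.00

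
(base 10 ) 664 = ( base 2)1010011000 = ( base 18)20g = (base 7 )1636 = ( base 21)1ad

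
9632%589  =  208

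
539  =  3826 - 3287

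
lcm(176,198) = 1584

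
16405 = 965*17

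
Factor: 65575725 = 3^1 * 5^2*874343^1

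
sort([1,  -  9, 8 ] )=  [ - 9,1, 8]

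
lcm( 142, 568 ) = 568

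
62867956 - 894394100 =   -  831526144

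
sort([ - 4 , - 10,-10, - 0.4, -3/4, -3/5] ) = [ - 10, - 10,  -  4, - 3/4, - 3/5, - 0.4]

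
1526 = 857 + 669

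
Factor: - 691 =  - 691^1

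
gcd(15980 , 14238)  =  2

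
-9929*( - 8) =79432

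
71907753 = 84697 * 849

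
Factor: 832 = 2^6 * 13^1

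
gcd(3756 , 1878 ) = 1878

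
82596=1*82596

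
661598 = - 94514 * ( - 7 ) 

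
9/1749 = 3/583 = 0.01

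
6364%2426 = 1512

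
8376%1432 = 1216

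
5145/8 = 5145/8 = 643.12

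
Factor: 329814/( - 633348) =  - 251/482= -2^(  -  1 ) * 241^( - 1) *251^1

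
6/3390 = 1/565 = 0.00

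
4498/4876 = 2249/2438 = 0.92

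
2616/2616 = 1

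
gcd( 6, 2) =2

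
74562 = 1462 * 51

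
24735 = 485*51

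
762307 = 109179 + 653128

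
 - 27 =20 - 47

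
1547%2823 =1547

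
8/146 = 4/73 = 0.05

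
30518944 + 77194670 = 107713614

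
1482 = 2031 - 549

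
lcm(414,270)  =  6210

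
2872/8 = 359 = 359.00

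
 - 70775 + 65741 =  - 5034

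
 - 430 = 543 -973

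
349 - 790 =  - 441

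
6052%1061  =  747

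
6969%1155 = 39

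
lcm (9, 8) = 72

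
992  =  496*2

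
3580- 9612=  - 6032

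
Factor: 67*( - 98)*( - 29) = 190414 = 2^1*7^2*29^1*67^1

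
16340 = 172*95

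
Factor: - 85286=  - 2^1 * 42643^1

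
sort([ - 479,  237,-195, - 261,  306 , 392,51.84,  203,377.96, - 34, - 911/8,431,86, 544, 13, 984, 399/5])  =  [ - 479, - 261, - 195,  -  911/8,  -  34, 13,51.84,399/5, 86 , 203,237, 306, 377.96,392,431,544,984]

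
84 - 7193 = -7109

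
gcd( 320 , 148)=4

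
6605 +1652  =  8257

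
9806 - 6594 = 3212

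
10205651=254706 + 9950945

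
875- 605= 270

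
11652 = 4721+6931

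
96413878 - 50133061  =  46280817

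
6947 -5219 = 1728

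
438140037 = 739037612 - 300897575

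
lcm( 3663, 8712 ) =322344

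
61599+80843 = 142442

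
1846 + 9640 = 11486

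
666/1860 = 111/310 = 0.36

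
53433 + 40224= 93657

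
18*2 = 36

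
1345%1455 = 1345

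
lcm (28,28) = 28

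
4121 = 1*4121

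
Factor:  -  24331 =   -  29^1 * 839^1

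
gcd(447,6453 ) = 3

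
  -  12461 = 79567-92028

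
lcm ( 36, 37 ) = 1332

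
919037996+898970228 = 1818008224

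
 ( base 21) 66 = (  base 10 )132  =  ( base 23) 5h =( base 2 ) 10000100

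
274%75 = 49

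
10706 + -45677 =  - 34971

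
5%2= 1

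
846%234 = 144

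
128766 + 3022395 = 3151161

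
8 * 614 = 4912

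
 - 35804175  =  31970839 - 67775014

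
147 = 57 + 90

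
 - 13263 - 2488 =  - 15751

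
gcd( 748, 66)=22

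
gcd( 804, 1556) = 4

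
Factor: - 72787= - 11^1*13^1*509^1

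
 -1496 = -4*374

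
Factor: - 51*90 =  - 4590 = - 2^1*3^3 *5^1*17^1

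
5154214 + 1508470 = 6662684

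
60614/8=7576 +3/4=7576.75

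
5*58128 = 290640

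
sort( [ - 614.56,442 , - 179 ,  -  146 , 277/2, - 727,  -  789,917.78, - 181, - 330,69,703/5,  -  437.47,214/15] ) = [ - 789, - 727, - 614.56, - 437.47, - 330, -181, - 179,-146,214/15 , 69,277/2 , 703/5,  442, 917.78]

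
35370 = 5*7074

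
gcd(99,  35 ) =1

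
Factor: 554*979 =542366 = 2^1*11^1* 89^1 *277^1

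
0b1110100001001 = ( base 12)4375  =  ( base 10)7433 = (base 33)6r8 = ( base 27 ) a58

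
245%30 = 5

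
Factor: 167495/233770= 139/194=2^( - 1 )*97^( - 1 )*139^1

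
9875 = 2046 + 7829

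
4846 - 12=4834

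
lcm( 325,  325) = 325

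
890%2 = 0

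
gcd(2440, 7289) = 1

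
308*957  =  294756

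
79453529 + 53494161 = 132947690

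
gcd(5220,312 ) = 12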